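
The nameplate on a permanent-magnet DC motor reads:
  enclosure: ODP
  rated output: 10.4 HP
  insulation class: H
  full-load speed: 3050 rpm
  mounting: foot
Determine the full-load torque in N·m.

P_out = 10.4 × 746 = 7758 W
ω = 2π × 3050/60 = 319.4 rad/s
τ = P_out/ω = 7758/319.4 = 24.3 N·m

24.3 N·m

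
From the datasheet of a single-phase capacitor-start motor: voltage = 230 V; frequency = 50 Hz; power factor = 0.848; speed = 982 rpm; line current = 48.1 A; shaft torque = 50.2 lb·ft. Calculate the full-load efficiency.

τ = 50.2 lb·ft × 1.356 = 68.07 N·m
ω = 2π × 982/60 = 102.8 rad/s; P_out = τω = 68.07 × 102.8 = 6998 W
P_in = V·I·cosφ = 230 × 48.1 × 0.848 = 9381 W
η = P_out / P_in = 6998 / 9381 = 0.746 = 74.6%

74.6 %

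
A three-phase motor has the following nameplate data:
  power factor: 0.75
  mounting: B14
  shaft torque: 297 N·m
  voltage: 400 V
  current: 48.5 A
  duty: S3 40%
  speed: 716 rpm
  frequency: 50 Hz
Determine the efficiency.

ω = 2π × 716/60 = 74.98 rad/s; P_out = τω = 297 × 74.98 = 22269 W
P_in = √3·V_L·I_L·cosφ = 1.732 × 400 × 48.5 × 0.75 = 25201 W
η = P_out / P_in = 22269 / 25201 = 0.884 = 88.4%

88.4 %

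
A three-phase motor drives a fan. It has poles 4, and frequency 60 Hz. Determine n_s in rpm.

1800 rpm

n_s = 120f/p = 120×60/4 = 1800 rpm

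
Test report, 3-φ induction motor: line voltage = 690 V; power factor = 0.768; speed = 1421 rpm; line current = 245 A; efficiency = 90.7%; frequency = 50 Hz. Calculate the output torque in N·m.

P_in = √3·V·I·cosφ = 1.732 × 690 × 245 × 0.768 = 224866 W
P_out = η·P_in = 0.907 × 224866 = 203953 W
n = 1421 rpm
ω = 2π×1421/60 = 148.8 rad/s
τ = P_out/ω = 203953/148.8 = 1370 N·m

1370 N·m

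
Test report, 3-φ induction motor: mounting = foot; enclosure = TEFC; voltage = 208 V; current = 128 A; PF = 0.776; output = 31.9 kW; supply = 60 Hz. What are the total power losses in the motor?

P_in = √3·V·I·cosφ = 1.732×208×128×0.776 = 35784 W
P_out = 31900 W
Losses = P_in − P_out = 35784 − 31900 = 3884 W

3880 W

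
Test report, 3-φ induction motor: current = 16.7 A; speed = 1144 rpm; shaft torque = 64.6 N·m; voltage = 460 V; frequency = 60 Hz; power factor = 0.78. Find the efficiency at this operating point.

ω = 2π × 1144/60 = 119.8 rad/s; P_out = τω = 64.6 × 119.8 = 7739 W
P_in = √3·V_L·I_L·cosφ = 1.732 × 460 × 16.7 × 0.78 = 10378 W
η = P_out / P_in = 7739 / 10378 = 0.746 = 74.6%

74.6 %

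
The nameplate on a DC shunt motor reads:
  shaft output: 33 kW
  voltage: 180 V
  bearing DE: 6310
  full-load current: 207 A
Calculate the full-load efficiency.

P_out = 33 kW = 33000 W
P_in = V·I = 180 × 207 = 37260 W
η = P_out / P_in = 33000 / 37260 = 0.886 = 88.6%

88.6 %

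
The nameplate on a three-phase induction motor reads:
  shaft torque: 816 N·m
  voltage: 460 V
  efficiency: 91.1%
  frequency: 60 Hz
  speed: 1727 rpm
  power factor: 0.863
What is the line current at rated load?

ω = 2π×1727/60 = 180.9 rad/s; P_out = τω = 816 × 180.9 = 147614 W
P_in = P_out / η = 147614 / 0.911 = 162035 W
I_L = P_in / (√3·V_L·cosφ) = 162035 / (1.732 × 460 × 0.863) = 236 A

236 A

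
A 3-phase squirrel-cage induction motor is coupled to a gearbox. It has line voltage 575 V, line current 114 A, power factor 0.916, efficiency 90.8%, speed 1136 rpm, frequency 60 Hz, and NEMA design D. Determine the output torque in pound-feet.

585 lb·ft

P_in = √3·V·I·cosφ = 1.732 × 575 × 114 × 0.916 = 103996 W
P_out = η·P_in = 0.908 × 103996 = 94428 W
n = 1136 rpm
ω = 2π×1136/60 = 119 rad/s
τ = P_out/ω = 94428/119 = 793.5 N·m
In lb·ft: 793.5/1.356 = 585 lb·ft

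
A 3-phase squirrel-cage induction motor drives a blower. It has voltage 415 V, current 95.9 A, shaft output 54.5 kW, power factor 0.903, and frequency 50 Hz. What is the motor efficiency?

P_out = 54.5 kW = 54500 W
P_in = √3·V_L·I_L·cosφ = 1.732 × 415 × 95.9 × 0.903 = 62245 W
η = P_out / P_in = 54500 / 62245 = 0.876 = 87.6%

87.6 %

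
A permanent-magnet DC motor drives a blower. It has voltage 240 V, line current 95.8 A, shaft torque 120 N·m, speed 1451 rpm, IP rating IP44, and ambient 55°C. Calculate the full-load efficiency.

ω = 2π × 1451/60 = 151.9 rad/s; P_out = τω = 120 × 151.9 = 18228 W
P_in = V·I = 240 × 95.8 = 22992 W
η = P_out / P_in = 18228 / 22992 = 0.793 = 79.3%

79.3 %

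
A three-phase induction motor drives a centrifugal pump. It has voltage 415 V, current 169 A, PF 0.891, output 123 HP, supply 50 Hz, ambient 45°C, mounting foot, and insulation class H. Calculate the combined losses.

16500 W

P_in = √3·V·I·cosφ = 1.732×415×169×0.891 = 108233 W
P_out = 123×746 = 91758 W
Losses = P_in − P_out = 108233 − 91758 = 16475 W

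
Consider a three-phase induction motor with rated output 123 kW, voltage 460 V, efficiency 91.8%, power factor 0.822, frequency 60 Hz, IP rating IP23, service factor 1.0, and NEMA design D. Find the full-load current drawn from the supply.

205 A

P_out = 123 kW = 123000 W
P_in = P_out / η = 123000 / 0.918 = 133987 W
I_L = P_in / (√3·V_L·cosφ) = 133987 / (1.732 × 460 × 0.822) = 205 A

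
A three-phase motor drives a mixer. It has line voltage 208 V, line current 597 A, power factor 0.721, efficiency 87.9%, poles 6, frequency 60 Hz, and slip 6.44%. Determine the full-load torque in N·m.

1160 N·m

P_in = √3·V·I·cosφ = 1.732 × 208 × 597 × 0.721 = 155068 W
P_out = η·P_in = 0.879 × 155068 = 136305 W
n_s = 120×60/6 = 1200 rpm; n = 1200×(1−0.0644) = 1123 rpm
ω = 2π×1123/60 = 117.6 rad/s
τ = P_out/ω = 136305/117.6 = 1160 N·m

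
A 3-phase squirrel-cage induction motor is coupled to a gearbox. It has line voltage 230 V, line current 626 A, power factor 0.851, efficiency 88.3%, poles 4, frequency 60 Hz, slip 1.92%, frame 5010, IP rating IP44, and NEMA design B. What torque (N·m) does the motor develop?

1010 N·m

P_in = √3·V·I·cosφ = 1.732 × 230 × 626 × 0.851 = 212217 W
P_out = η·P_in = 0.883 × 212217 = 187388 W
n_s = 120×60/4 = 1800 rpm; n = 1800×(1−0.0192) = 1765 rpm
ω = 2π×1765/60 = 184.8 rad/s
τ = P_out/ω = 187388/184.8 = 1010 N·m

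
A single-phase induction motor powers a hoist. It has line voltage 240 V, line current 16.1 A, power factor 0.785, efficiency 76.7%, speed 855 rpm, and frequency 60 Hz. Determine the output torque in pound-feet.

P_in = V·I·cosφ = 240 × 16.1 × 0.785 = 3033 W
P_out = η·P_in = 0.767 × 3033 = 2326 W
n = 855 rpm
ω = 2π×855/60 = 89.54 rad/s
τ = P_out/ω = 2326/89.54 = 25.98 N·m
In lb·ft: 25.98/1.356 = 19.2 lb·ft

19.2 lb·ft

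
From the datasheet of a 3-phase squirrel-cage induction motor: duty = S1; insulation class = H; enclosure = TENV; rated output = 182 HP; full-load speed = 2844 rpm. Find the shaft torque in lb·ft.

P_out = 182 × 746 = 135772 W
ω = 2π × 2844/60 = 297.8 rad/s
τ = P_out/ω = 135772/297.8 = 455.9 N·m
In lb·ft: 455.9/1.356 = 336 lb·ft

336 lb·ft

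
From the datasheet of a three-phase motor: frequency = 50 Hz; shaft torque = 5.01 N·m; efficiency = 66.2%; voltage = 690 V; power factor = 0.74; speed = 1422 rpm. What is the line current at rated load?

1.27 A

ω = 2π×1422/60 = 148.9 rad/s; P_out = τω = 5.01 × 148.9 = 746 W
P_in = P_out / η = 746 / 0.662 = 1127 W
I_L = P_in / (√3·V_L·cosφ) = 1127 / (1.732 × 690 × 0.74) = 1.27 A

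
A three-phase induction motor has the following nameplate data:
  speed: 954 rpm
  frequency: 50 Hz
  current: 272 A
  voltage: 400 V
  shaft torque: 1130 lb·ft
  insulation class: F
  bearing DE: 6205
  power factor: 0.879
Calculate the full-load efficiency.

92.4 %

τ = 1130 lb·ft × 1.356 = 1532 N·m
ω = 2π × 954/60 = 99.9 rad/s; P_out = τω = 1532 × 99.9 = 153047 W
P_in = √3·V_L·I_L·cosφ = 1.732 × 400 × 272 × 0.879 = 165640 W
η = P_out / P_in = 153047 / 165640 = 0.924 = 92.4%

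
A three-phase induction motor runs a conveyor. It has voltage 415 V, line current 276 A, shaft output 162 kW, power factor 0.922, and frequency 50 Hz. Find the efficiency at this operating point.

88.6 %

P_out = 162 kW = 162000 W
P_in = √3·V_L·I_L·cosφ = 1.732 × 415 × 276 × 0.922 = 182909 W
η = P_out / P_in = 162000 / 182909 = 0.886 = 88.6%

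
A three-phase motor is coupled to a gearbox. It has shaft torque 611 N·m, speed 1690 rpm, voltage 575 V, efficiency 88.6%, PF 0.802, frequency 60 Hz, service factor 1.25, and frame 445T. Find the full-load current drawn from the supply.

ω = 2π×1690/60 = 177 rad/s; P_out = τω = 611 × 177 = 108147 W
P_in = P_out / η = 108147 / 0.886 = 122062 W
I_L = P_in / (√3·V_L·cosφ) = 122062 / (1.732 × 575 × 0.802) = 153 A

153 A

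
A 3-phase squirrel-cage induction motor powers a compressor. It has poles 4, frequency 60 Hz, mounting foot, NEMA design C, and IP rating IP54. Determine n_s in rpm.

1800 rpm

n_s = 120f/p = 120×60/4 = 1800 rpm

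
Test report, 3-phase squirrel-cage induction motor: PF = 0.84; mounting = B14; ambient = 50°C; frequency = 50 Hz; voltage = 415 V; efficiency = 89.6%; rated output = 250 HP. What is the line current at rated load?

P_out = 250 × 746 = 186500 W
P_in = P_out / η = 186500 / 0.896 = 208147 W
I_L = P_in / (√3·V_L·cosφ) = 208147 / (1.732 × 415 × 0.84) = 345 A

345 A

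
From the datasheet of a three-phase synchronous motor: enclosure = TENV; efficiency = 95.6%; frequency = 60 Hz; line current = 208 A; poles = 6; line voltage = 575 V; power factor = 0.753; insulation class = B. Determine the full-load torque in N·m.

P_in = √3·V·I·cosφ = 1.732 × 575 × 208 × 0.753 = 155982 W
P_out = η·P_in = 0.956 × 155982 = 149119 W
n = n_s = 120×60/6 = 1200 rpm (synchronous)
ω = 2π×1200/60 = 125.7 rad/s
τ = P_out/ω = 149119/125.7 = 1190 N·m

1190 N·m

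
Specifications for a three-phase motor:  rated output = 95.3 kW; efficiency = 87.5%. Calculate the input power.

P_out = 95300 W
P_in = P_out/η = 95300/0.875 = 108914 W = 109 kW

109 kW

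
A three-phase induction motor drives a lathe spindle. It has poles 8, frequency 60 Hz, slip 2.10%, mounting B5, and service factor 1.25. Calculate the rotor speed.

n_s = 120f/p = 120×60/8 = 900 rpm
n = n_s(1 − s) = 900 × (1 − 0.021) = 881 rpm

881 rpm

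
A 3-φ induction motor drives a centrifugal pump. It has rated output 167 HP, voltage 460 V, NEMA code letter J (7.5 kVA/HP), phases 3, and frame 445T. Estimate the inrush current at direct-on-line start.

1570 A

S_LR = 7.5 × 167 = 1252.5 kVA
I_LR = S_LR/(√3·V_L) = 1252500/(1.732×460) = 1570 A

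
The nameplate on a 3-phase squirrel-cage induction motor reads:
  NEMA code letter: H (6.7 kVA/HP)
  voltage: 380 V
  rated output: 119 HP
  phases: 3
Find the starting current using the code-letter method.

S_LR = 6.7 × 119 = 797.3 kVA
I_LR = S_LR/(√3·V_L) = 797300/(1.732×380) = 1210 A

1210 A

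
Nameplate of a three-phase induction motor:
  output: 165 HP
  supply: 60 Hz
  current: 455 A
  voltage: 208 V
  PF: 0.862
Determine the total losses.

18200 W

P_in = √3·V·I·cosφ = 1.732×208×455×0.862 = 141296 W
P_out = 165×746 = 123090 W
Losses = P_in − P_out = 141296 − 123090 = 18206 W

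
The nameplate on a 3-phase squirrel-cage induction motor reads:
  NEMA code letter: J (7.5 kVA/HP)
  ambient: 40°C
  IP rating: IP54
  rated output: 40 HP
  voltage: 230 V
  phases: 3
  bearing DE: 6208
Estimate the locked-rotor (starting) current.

753 A

S_LR = 7.5 × 40 = 300 kVA
I_LR = S_LR/(√3·V_L) = 300000/(1.732×230) = 753 A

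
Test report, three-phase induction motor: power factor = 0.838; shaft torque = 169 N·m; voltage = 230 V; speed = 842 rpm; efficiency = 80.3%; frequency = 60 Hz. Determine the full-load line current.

55.6 A

ω = 2π×842/60 = 88.17 rad/s; P_out = τω = 169 × 88.17 = 14901 W
P_in = P_out / η = 14901 / 0.803 = 18557 W
I_L = P_in / (√3·V_L·cosφ) = 18557 / (1.732 × 230 × 0.838) = 55.6 A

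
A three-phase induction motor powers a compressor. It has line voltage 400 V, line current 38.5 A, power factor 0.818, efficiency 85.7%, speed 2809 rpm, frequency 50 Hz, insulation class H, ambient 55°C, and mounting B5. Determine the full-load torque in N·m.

63.6 N·m

P_in = √3·V·I·cosφ = 1.732 × 400 × 38.5 × 0.818 = 21818 W
P_out = η·P_in = 0.857 × 21818 = 18698 W
n = 2809 rpm
ω = 2π×2809/60 = 294.2 rad/s
τ = P_out/ω = 18698/294.2 = 63.6 N·m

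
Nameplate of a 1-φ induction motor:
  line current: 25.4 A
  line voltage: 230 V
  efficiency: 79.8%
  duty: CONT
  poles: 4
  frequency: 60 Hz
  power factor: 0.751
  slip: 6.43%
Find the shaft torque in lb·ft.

P_in = V·I·cosφ = 230 × 25.4 × 0.751 = 4387 W
P_out = η·P_in = 0.798 × 4387 = 3501 W
n_s = 120×60/4 = 1800 rpm; n = 1800×(1−0.0643) = 1684 rpm
ω = 2π×1684/60 = 176.3 rad/s
τ = P_out/ω = 3501/176.3 = 19.86 N·m
In lb·ft: 19.86/1.356 = 14.6 lb·ft

14.6 lb·ft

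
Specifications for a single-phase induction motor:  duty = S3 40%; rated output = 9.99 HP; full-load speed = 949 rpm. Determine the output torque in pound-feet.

P_out = 9.99 × 746 = 7453 W
ω = 2π × 949/60 = 99.38 rad/s
τ = P_out/ω = 7453/99.38 = 74.99 N·m
In lb·ft: 74.99/1.356 = 55.3 lb·ft

55.3 lb·ft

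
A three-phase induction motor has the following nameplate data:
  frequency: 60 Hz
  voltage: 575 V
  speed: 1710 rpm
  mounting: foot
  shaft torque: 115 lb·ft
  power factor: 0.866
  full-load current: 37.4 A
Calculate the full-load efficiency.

τ = 115 lb·ft × 1.356 = 155.9 N·m
ω = 2π × 1710/60 = 179.1 rad/s; P_out = τω = 155.9 × 179.1 = 27922 W
P_in = √3·V_L·I_L·cosφ = 1.732 × 575 × 37.4 × 0.866 = 32256 W
η = P_out / P_in = 27922 / 32256 = 0.866 = 86.6%

86.6 %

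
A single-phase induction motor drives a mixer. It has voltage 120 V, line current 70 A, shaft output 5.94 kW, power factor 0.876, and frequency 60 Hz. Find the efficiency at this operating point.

P_out = 5.94 kW = 5940 W
P_in = V·I·cosφ = 120 × 70 × 0.876 = 7358 W
η = P_out / P_in = 5940 / 7358 = 0.807 = 80.7%

80.7 %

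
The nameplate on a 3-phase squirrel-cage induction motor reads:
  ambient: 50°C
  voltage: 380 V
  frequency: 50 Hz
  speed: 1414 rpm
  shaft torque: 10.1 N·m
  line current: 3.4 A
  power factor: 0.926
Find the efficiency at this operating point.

72.2 %

ω = 2π × 1414/60 = 148.1 rad/s; P_out = τω = 10.1 × 148.1 = 1496 W
P_in = √3·V_L·I_L·cosφ = 1.732 × 380 × 3.4 × 0.926 = 2072 W
η = P_out / P_in = 1496 / 2072 = 0.722 = 72.2%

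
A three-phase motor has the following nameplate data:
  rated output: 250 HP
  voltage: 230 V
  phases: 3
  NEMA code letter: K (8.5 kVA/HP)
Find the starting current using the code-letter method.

S_LR = 8.5 × 250 = 2125 kVA
I_LR = S_LR/(√3·V_L) = 2125000/(1.732×230) = 5330 A

5330 A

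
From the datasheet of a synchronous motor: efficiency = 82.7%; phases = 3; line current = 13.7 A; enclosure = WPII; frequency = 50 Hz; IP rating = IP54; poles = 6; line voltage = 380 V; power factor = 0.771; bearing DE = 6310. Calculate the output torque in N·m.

54.9 N·m

P_in = √3·V·I·cosφ = 1.732 × 380 × 13.7 × 0.771 = 6952 W
P_out = η·P_in = 0.827 × 6952 = 5749 W
n = n_s = 120×50/6 = 1000 rpm (synchronous)
ω = 2π×1000/60 = 104.7 rad/s
τ = P_out/ω = 5749/104.7 = 54.9 N·m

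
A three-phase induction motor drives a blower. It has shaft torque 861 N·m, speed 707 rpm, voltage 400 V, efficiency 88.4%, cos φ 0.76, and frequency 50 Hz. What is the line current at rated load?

ω = 2π×707/60 = 74.04 rad/s; P_out = τω = 861 × 74.04 = 63748 W
P_in = P_out / η = 63748 / 0.884 = 72113 W
I_L = P_in / (√3·V_L·cosφ) = 72113 / (1.732 × 400 × 0.76) = 137 A

137 A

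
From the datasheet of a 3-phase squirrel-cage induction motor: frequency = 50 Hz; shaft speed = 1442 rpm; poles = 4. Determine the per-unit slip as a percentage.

3.87 %

n_s = 120f/p = 120×50/4 = 1500 rpm
s = (n_s − n)/n_s = (1500 − 1442)/1500 = 0.0387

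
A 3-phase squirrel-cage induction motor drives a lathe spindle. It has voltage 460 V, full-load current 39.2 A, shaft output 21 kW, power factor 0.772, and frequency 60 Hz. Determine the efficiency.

P_out = 21 kW = 21000 W
P_in = √3·V_L·I_L·cosφ = 1.732 × 460 × 39.2 × 0.772 = 24111 W
η = P_out / P_in = 21000 / 24111 = 0.871 = 87.1%

87.1 %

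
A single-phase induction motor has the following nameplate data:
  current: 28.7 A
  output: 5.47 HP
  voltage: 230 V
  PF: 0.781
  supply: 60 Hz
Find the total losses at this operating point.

1070 W

P_in = V·I·cosφ = 230×28.7×0.781 = 5155 W
P_out = 5.47×746 = 4081 W
Losses = P_in − P_out = 5155 − 4081 = 1074 W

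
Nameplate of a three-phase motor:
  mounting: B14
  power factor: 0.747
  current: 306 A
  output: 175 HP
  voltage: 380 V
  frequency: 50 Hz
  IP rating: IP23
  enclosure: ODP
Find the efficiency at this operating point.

86.8 %

P_out = 175 × 746 = 130550 W
P_in = √3·V_L·I_L·cosφ = 1.732 × 380 × 306 × 0.747 = 150444 W
η = P_out / P_in = 130550 / 150444 = 0.868 = 86.8%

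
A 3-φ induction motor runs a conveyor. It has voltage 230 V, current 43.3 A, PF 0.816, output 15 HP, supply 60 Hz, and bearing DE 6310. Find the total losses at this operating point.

P_in = √3·V·I·cosφ = 1.732×230×43.3×0.816 = 14075 W
P_out = 15×746 = 11190 W
Losses = P_in − P_out = 14075 − 11190 = 2885 W

2.89 kW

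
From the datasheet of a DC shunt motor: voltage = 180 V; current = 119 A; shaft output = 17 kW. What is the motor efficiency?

79.4 %

P_out = 17 kW = 17000 W
P_in = V·I = 180 × 119 = 21420 W
η = P_out / P_in = 17000 / 21420 = 0.794 = 79.4%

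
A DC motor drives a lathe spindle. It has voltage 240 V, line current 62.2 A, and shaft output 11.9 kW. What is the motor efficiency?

P_out = 11.9 kW = 11900 W
P_in = V·I = 240 × 62.2 = 14928 W
η = P_out / P_in = 11900 / 14928 = 0.797 = 79.7%

79.7 %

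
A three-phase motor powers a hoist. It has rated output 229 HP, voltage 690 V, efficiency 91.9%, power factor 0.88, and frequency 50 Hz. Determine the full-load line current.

P_out = 229 × 746 = 170834 W
P_in = P_out / η = 170834 / 0.919 = 185891 W
I_L = P_in / (√3·V_L·cosφ) = 185891 / (1.732 × 690 × 0.88) = 177 A

177 A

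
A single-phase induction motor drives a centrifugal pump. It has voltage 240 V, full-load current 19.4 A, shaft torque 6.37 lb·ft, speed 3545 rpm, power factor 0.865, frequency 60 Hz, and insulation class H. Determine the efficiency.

79.6 %

τ = 6.37 lb·ft × 1.356 = 8.638 N·m
ω = 2π × 3545/60 = 371.2 rad/s; P_out = τω = 8.638 × 371.2 = 3206 W
P_in = V·I·cosφ = 240 × 19.4 × 0.865 = 4027 W
η = P_out / P_in = 3206 / 4027 = 0.796 = 79.6%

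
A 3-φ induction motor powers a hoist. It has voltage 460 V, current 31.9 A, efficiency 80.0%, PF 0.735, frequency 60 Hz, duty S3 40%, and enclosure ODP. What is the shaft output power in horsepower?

20 HP

P_in = √3·V·I·cosφ = 1.732 × 460 × 31.9 × 0.735 = 18680 W
P_out = η·P_in = 0.8 × 18680 = 14944 W
= 14944/746 = 20 HP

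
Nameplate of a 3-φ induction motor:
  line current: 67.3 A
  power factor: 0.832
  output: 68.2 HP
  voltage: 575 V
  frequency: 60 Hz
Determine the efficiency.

P_out = 68.2 × 746 = 50877 W
P_in = √3·V_L·I_L·cosφ = 1.732 × 575 × 67.3 × 0.832 = 55764 W
η = P_out / P_in = 50877 / 55764 = 0.912 = 91.2%

91.2 %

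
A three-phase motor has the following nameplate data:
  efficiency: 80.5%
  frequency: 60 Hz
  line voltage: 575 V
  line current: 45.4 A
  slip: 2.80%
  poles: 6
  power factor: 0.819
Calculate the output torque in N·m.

244 N·m

P_in = √3·V·I·cosφ = 1.732 × 575 × 45.4 × 0.819 = 37030 W
P_out = η·P_in = 0.805 × 37030 = 29809 W
n_s = 120×60/6 = 1200 rpm; n = 1200×(1−0.028) = 1166 rpm
ω = 2π×1166/60 = 122.1 rad/s
τ = P_out/ω = 29809/122.1 = 244 N·m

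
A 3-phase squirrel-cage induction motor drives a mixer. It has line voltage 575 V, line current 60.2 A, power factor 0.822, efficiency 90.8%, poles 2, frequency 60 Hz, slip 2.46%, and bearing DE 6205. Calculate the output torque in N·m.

P_in = √3·V·I·cosφ = 1.732 × 575 × 60.2 × 0.822 = 49282 W
P_out = η·P_in = 0.908 × 49282 = 44748 W
n_s = 120×60/2 = 3600 rpm; n = 3600×(1−0.0246) = 3511 rpm
ω = 2π×3511/60 = 367.7 rad/s
τ = P_out/ω = 44748/367.7 = 122 N·m

122 N·m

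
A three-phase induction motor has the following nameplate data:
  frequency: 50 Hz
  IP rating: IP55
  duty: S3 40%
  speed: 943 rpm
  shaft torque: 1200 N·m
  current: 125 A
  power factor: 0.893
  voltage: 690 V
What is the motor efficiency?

ω = 2π × 943/60 = 98.75 rad/s; P_out = τω = 1200 × 98.75 = 118500 W
P_in = √3·V_L·I_L·cosφ = 1.732 × 690 × 125 × 0.893 = 133401 W
η = P_out / P_in = 118500 / 133401 = 0.888 = 88.8%

88.8 %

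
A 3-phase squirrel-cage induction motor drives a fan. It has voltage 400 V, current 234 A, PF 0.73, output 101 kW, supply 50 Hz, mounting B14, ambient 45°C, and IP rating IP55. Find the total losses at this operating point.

17.3 kW

P_in = √3·V·I·cosφ = 1.732×400×234×0.73 = 118344 W
P_out = 101000 W
Losses = P_in − P_out = 118344 − 101000 = 17344 W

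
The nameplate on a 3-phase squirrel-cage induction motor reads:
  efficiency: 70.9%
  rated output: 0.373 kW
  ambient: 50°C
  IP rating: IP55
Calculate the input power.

0.526 kW

P_out = 373 W
P_in = P_out/η = 373/0.709 = 526 W = 0.526 kW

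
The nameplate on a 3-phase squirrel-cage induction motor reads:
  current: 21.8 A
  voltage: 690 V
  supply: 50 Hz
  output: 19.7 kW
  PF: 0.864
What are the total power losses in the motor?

2810 W

P_in = √3·V·I·cosφ = 1.732×690×21.8×0.864 = 22510 W
P_out = 19700 W
Losses = P_in − P_out = 22510 − 19700 = 2810 W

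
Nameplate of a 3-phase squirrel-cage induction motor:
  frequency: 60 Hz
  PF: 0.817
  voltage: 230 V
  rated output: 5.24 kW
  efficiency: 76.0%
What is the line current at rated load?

P_out = 5.24 kW = 5240 W
P_in = P_out / η = 5240 / 0.760 = 6895 W
I_L = P_in / (√3·V_L·cosφ) = 6895 / (1.732 × 230 × 0.817) = 21.2 A

21.2 A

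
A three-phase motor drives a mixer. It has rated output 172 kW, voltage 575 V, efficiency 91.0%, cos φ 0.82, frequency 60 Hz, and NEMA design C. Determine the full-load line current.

P_out = 172 kW = 172000 W
P_in = P_out / η = 172000 / 0.910 = 189011 W
I_L = P_in / (√3·V_L·cosφ) = 189011 / (1.732 × 575 × 0.82) = 231 A

231 A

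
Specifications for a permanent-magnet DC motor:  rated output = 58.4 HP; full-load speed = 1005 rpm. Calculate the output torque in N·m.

414 N·m

P_out = 58.4 × 746 = 43566 W
ω = 2π × 1005/60 = 105.2 rad/s
τ = P_out/ω = 43566/105.2 = 414 N·m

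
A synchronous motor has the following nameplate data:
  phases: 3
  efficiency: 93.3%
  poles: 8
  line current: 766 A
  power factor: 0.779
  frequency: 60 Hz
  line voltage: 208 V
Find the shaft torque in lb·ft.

P_in = √3·V·I·cosφ = 1.732 × 208 × 766 × 0.779 = 214970 W
P_out = η·P_in = 0.933 × 214970 = 200567 W
n = n_s = 120×60/8 = 900 rpm (synchronous)
ω = 2π×900/60 = 94.25 rad/s
τ = P_out/ω = 200567/94.25 = 2128 N·m
In lb·ft: 2128/1.356 = 1570 lb·ft

1570 lb·ft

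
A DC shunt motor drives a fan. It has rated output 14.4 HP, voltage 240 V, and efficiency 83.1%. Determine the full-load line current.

P_out = 14.4 × 746 = 10742 W
P_in = P_out / η = 10742 / 0.831 = 12927 W
I = P_in / V = 12927 / 240 = 53.9 A

53.9 A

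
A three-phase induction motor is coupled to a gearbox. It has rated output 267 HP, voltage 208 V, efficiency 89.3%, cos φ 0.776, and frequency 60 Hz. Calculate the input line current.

P_out = 267 × 746 = 199182 W
P_in = P_out / η = 199182 / 0.893 = 223048 W
I_L = P_in / (√3·V_L·cosφ) = 223048 / (1.732 × 208 × 0.776) = 798 A

798 A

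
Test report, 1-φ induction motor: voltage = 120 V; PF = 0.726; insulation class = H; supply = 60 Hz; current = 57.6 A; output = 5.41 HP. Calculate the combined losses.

982 W

P_in = V·I·cosφ = 120×57.6×0.726 = 5018 W
P_out = 5.41×746 = 4036 W
Losses = P_in − P_out = 5018 − 4036 = 982 W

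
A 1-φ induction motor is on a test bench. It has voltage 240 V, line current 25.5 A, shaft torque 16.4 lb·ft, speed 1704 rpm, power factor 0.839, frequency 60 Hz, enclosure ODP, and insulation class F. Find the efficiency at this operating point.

77.3 %

τ = 16.4 lb·ft × 1.356 = 22.24 N·m
ω = 2π × 1704/60 = 178.4 rad/s; P_out = τω = 22.24 × 178.4 = 3968 W
P_in = V·I·cosφ = 240 × 25.5 × 0.839 = 5135 W
η = P_out / P_in = 3968 / 5135 = 0.773 = 77.3%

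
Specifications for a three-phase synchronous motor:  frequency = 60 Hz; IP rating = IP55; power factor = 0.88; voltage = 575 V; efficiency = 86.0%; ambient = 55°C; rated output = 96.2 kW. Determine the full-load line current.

P_out = 96.2 kW = 96200 W
P_in = P_out / η = 96200 / 0.860 = 111860 W
I_L = P_in / (√3·V_L·cosφ) = 111860 / (1.732 × 575 × 0.88) = 128 A

128 A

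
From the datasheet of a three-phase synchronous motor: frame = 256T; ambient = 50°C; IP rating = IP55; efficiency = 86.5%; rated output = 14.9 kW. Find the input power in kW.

17.2 kW

P_out = 14900 W
P_in = P_out/η = 14900/0.865 = 17225 W = 17.2 kW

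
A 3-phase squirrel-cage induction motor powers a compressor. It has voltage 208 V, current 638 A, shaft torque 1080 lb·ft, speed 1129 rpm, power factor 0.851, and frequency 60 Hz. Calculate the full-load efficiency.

88.5 %

τ = 1080 lb·ft × 1.356 = 1464 N·m
ω = 2π × 1129/60 = 118.2 rad/s; P_out = τω = 1464 × 118.2 = 173045 W
P_in = √3·V_L·I_L·cosφ = 1.732 × 208 × 638 × 0.851 = 195597 W
η = P_out / P_in = 173045 / 195597 = 0.885 = 88.5%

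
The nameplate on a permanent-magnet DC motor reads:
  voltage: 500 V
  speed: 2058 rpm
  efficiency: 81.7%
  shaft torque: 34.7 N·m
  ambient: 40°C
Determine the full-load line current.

ω = 2π×2058/60 = 215.5 rad/s; P_out = τω = 34.7 × 215.5 = 7478 W
P_in = P_out / η = 7478 / 0.817 = 9153 W
I = P_in / V = 9153 / 500 = 18.3 A

18.3 A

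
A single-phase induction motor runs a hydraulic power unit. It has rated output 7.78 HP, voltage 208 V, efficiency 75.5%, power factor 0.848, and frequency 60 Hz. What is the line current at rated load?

43.6 A

P_out = 7.78 × 746 = 5804 W
P_in = P_out / η = 5804 / 0.755 = 7687 W
I = P_in / (V·cosφ) = 7687 / (208 × 0.848) = 43.6 A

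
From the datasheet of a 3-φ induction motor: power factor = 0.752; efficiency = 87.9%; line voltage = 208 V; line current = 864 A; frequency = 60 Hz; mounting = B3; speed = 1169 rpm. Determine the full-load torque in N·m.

P_in = √3·V·I·cosφ = 1.732 × 208 × 864 × 0.752 = 234068 W
P_out = η·P_in = 0.879 × 234068 = 205746 W
n = 1169 rpm
ω = 2π×1169/60 = 122.4 rad/s
τ = P_out/ω = 205746/122.4 = 1680 N·m

1680 N·m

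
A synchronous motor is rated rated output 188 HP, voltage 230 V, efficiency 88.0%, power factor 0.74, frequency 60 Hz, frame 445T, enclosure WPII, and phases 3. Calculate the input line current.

541 A

P_out = 188 × 746 = 140248 W
P_in = P_out / η = 140248 / 0.880 = 159373 W
I_L = P_in / (√3·V_L·cosφ) = 159373 / (1.732 × 230 × 0.74) = 541 A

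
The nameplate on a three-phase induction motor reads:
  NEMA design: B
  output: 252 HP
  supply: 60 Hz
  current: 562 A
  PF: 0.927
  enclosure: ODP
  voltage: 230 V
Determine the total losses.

19500 W

P_in = √3·V·I·cosφ = 1.732×230×562×0.927 = 207535 W
P_out = 252×746 = 187992 W
Losses = P_in − P_out = 207535 − 187992 = 19543 W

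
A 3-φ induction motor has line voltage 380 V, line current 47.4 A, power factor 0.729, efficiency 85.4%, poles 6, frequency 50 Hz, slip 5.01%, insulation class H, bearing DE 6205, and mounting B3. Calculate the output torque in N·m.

195 N·m

P_in = √3·V·I·cosφ = 1.732 × 380 × 47.4 × 0.729 = 22742 W
P_out = η·P_in = 0.854 × 22742 = 19422 W
n_s = 120×50/6 = 1000 rpm; n = 1000×(1−0.0501) = 950 rpm
ω = 2π×950/60 = 99.48 rad/s
τ = P_out/ω = 19422/99.48 = 195 N·m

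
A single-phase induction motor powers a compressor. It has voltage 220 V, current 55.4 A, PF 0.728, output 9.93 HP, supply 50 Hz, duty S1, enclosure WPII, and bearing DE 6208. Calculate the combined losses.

1.47 kW

P_in = V·I·cosφ = 220×55.4×0.728 = 8873 W
P_out = 9.93×746 = 7408 W
Losses = P_in − P_out = 8873 − 7408 = 1465 W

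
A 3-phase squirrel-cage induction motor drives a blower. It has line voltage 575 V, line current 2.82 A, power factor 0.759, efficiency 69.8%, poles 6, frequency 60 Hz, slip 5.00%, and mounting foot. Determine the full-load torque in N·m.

P_in = √3·V·I·cosφ = 1.732 × 575 × 2.82 × 0.759 = 2132 W
P_out = η·P_in = 0.698 × 2132 = 1488 W
n_s = 120×60/6 = 1200 rpm; n = 1200×(1−0.05) = 1140 rpm
ω = 2π×1140/60 = 119.4 rad/s
τ = P_out/ω = 1488/119.4 = 12.5 N·m

12.5 N·m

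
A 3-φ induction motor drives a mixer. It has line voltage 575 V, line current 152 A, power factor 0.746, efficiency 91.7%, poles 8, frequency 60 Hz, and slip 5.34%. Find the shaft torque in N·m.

1160 N·m

P_in = √3·V·I·cosφ = 1.732 × 575 × 152 × 0.746 = 112927 W
P_out = η·P_in = 0.917 × 112927 = 103554 W
n_s = 120×60/8 = 900 rpm; n = 900×(1−0.0534) = 852 rpm
ω = 2π×852/60 = 89.22 rad/s
τ = P_out/ω = 103554/89.22 = 1160 N·m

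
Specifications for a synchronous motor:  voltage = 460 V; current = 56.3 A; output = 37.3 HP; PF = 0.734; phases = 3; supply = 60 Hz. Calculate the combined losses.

5.1 kW

P_in = √3·V·I·cosφ = 1.732×460×56.3×0.734 = 32924 W
P_out = 37.3×746 = 27826 W
Losses = P_in − P_out = 32924 − 27826 = 5098 W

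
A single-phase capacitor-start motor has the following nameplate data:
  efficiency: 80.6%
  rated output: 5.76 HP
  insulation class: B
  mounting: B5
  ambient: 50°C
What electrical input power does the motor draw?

5.33 kW

P_out = 5.76 × 746 = 4297 W
P_in = P_out/η = 4297/0.806 = 5331 W = 5.33 kW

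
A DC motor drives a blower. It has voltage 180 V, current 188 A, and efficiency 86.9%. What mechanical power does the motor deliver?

P_in = V·I = 180 × 188 = 33840 W
P_out = η·P_in = 0.869 × 33840 = 29407 W

29.4 kW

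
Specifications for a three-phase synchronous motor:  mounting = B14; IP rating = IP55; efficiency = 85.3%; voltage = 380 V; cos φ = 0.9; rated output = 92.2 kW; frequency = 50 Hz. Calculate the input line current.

182 A

P_out = 92.2 kW = 92200 W
P_in = P_out / η = 92200 / 0.853 = 108089 W
I_L = P_in / (√3·V_L·cosφ) = 108089 / (1.732 × 380 × 0.9) = 182 A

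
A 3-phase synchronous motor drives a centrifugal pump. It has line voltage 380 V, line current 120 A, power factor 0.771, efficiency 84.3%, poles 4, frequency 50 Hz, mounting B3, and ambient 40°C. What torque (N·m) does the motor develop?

327 N·m

P_in = √3·V·I·cosφ = 1.732 × 380 × 120 × 0.771 = 60893 W
P_out = η·P_in = 0.843 × 60893 = 51333 W
n = n_s = 120×50/4 = 1500 rpm (synchronous)
ω = 2π×1500/60 = 157.1 rad/s
τ = P_out/ω = 51333/157.1 = 327 N·m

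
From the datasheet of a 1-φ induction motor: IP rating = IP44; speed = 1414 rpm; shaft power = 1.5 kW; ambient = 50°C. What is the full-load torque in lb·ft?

ω = 2π × 1414/60 = 148.1 rad/s
τ = P/ω = 1500/148.1 = 10.13 N·m
In lb·ft: 10.13/1.356 = 7.47 lb·ft

7.47 lb·ft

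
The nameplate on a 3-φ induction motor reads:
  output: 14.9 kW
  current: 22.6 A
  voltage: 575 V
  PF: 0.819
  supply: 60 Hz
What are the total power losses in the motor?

P_in = √3·V·I·cosφ = 1.732×575×22.6×0.819 = 18434 W
P_out = 14900 W
Losses = P_in − P_out = 18434 − 14900 = 3534 W

3530 W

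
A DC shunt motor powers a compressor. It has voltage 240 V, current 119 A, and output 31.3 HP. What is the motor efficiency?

P_out = 31.3 × 746 = 23350 W
P_in = V·I = 240 × 119 = 28560 W
η = P_out / P_in = 23350 / 28560 = 0.818 = 81.8%

81.8 %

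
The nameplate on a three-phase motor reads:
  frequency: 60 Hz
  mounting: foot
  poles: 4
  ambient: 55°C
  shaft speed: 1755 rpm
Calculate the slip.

n_s = 120f/p = 120×60/4 = 1800 rpm
s = (n_s − n)/n_s = (1800 − 1755)/1800 = 0.0250

2.50 %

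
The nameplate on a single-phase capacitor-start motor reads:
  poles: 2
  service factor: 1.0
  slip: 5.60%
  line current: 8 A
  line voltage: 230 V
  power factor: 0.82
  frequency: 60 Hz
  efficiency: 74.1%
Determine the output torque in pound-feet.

P_in = V·I·cosφ = 230 × 8 × 0.82 = 1509 W
P_out = η·P_in = 0.741 × 1509 = 1118 W
n_s = 120×60/2 = 3600 rpm; n = 3600×(1−0.056) = 3398 rpm
ω = 2π×3398/60 = 355.8 rad/s
τ = P_out/ω = 1118/355.8 = 3.142 N·m
In lb·ft: 3.142/1.356 = 2.32 lb·ft

2.32 lb·ft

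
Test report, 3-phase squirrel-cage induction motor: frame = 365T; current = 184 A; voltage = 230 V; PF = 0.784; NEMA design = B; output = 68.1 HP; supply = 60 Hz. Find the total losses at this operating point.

6660 W

P_in = √3·V·I·cosφ = 1.732×230×184×0.784 = 57466 W
P_out = 68.1×746 = 50803 W
Losses = P_in − P_out = 57466 − 50803 = 6663 W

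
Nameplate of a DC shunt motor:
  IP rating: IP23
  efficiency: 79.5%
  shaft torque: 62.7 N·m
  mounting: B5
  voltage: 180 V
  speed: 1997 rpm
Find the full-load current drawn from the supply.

91.6 A

ω = 2π×1997/60 = 209.1 rad/s; P_out = τω = 62.7 × 209.1 = 13111 W
P_in = P_out / η = 13111 / 0.795 = 16492 W
I = P_in / V = 16492 / 180 = 91.6 A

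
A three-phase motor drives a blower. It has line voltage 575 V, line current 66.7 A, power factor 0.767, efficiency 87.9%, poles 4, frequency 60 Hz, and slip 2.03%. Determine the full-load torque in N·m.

243 N·m

P_in = √3·V·I·cosφ = 1.732 × 575 × 66.7 × 0.767 = 50949 W
P_out = η·P_in = 0.879 × 50949 = 44784 W
n_s = 120×60/4 = 1800 rpm; n = 1800×(1−0.0203) = 1763 rpm
ω = 2π×1763/60 = 184.6 rad/s
τ = P_out/ω = 44784/184.6 = 243 N·m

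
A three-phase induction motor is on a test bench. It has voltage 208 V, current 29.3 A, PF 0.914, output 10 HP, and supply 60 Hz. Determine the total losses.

2190 W

P_in = √3·V·I·cosφ = 1.732×208×29.3×0.914 = 9648 W
P_out = 10×746 = 7460 W
Losses = P_in − P_out = 9648 − 7460 = 2188 W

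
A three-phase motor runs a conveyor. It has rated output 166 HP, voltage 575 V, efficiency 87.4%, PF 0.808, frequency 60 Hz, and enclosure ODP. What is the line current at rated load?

176 A

P_out = 166 × 746 = 123836 W
P_in = P_out / η = 123836 / 0.874 = 141689 W
I_L = P_in / (√3·V_L·cosφ) = 141689 / (1.732 × 575 × 0.808) = 176 A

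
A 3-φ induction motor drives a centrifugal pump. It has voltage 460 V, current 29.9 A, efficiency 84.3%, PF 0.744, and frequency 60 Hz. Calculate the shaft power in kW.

14.9 kW

P_in = √3·V·I·cosφ = 1.732 × 460 × 29.9 × 0.744 = 17724 W
P_out = η·P_in = 0.843 × 17724 = 14941 W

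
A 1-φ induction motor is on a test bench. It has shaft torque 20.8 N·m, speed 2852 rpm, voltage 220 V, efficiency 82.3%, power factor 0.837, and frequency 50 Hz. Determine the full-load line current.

41 A

ω = 2π×2852/60 = 298.7 rad/s; P_out = τω = 20.8 × 298.7 = 6213 W
P_in = P_out / η = 6213 / 0.823 = 7549 W
I = P_in / (V·cosφ) = 7549 / (220 × 0.837) = 41 A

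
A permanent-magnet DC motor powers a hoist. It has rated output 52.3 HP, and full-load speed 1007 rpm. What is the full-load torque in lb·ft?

P_out = 52.3 × 746 = 39016 W
ω = 2π × 1007/60 = 105.5 rad/s
τ = P_out/ω = 39016/105.5 = 369.8 N·m
In lb·ft: 369.8/1.356 = 273 lb·ft

273 lb·ft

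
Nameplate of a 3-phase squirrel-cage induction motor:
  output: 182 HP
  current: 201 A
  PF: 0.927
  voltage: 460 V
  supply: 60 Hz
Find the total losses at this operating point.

P_in = √3·V·I·cosφ = 1.732×460×201×0.927 = 148450 W
P_out = 182×746 = 135772 W
Losses = P_in − P_out = 148450 − 135772 = 12678 W

12700 W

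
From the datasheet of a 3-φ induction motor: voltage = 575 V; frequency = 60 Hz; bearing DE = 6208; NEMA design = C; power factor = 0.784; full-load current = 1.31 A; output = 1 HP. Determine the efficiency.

P_out = 1 × 746 = 746 W
P_in = √3·V_L·I_L·cosφ = 1.732 × 575 × 1.31 × 0.784 = 1023 W
η = P_out / P_in = 746 / 1023 = 0.729 = 72.9%

72.9 %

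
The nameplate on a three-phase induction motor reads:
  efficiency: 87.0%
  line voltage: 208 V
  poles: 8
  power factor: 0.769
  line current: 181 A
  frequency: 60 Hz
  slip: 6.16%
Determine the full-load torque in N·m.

493 N·m

P_in = √3·V·I·cosφ = 1.732 × 208 × 181 × 0.769 = 50144 W
P_out = η·P_in = 0.87 × 50144 = 43625 W
n_s = 120×60/8 = 900 rpm; n = 900×(1−0.0616) = 845 rpm
ω = 2π×845/60 = 88.49 rad/s
τ = P_out/ω = 43625/88.49 = 493 N·m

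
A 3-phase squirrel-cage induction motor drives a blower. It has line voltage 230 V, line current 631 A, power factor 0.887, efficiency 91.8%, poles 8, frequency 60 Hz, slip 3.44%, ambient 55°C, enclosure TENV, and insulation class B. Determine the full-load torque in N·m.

P_in = √3·V·I·cosφ = 1.732 × 230 × 631 × 0.887 = 222961 W
P_out = η·P_in = 0.918 × 222961 = 204678 W
n_s = 120×60/8 = 900 rpm; n = 900×(1−0.0344) = 869 rpm
ω = 2π×869/60 = 91 rad/s
τ = P_out/ω = 204678/91 = 2250 N·m

2250 N·m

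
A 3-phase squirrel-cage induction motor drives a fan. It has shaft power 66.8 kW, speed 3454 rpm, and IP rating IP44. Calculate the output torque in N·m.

185 N·m

ω = 2π × 3454/60 = 361.7 rad/s
τ = P/ω = 66800/361.7 = 185 N·m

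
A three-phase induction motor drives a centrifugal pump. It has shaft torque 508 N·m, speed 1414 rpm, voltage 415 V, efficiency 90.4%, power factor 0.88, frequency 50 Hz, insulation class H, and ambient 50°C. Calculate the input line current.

132 A

ω = 2π×1414/60 = 148.1 rad/s; P_out = τω = 508 × 148.1 = 75235 W
P_in = P_out / η = 75235 / 0.904 = 83225 W
I_L = P_in / (√3·V_L·cosφ) = 83225 / (1.732 × 415 × 0.88) = 132 A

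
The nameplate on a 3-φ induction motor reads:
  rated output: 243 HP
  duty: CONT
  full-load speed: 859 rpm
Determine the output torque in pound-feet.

1490 lb·ft

P_out = 243 × 746 = 181278 W
ω = 2π × 859/60 = 89.95 rad/s
τ = P_out/ω = 181278/89.95 = 2015 N·m
In lb·ft: 2015/1.356 = 1490 lb·ft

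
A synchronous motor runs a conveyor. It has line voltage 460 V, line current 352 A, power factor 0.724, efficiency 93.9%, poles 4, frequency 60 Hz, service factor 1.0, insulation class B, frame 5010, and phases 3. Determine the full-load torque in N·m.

P_in = √3·V·I·cosφ = 1.732 × 460 × 352 × 0.724 = 203042 W
P_out = η·P_in = 0.939 × 203042 = 190656 W
n = n_s = 120×60/4 = 1800 rpm (synchronous)
ω = 2π×1800/60 = 188.5 rad/s
τ = P_out/ω = 190656/188.5 = 1010 N·m

1010 N·m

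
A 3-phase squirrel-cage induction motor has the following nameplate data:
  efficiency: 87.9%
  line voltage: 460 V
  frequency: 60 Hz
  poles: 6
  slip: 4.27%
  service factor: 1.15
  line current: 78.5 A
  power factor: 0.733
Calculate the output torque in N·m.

P_in = √3·V·I·cosφ = 1.732 × 460 × 78.5 × 0.733 = 45844 W
P_out = η·P_in = 0.879 × 45844 = 40297 W
n_s = 120×60/6 = 1200 rpm; n = 1200×(1−0.0427) = 1149 rpm
ω = 2π×1149/60 = 120.3 rad/s
τ = P_out/ω = 40297/120.3 = 335 N·m

335 N·m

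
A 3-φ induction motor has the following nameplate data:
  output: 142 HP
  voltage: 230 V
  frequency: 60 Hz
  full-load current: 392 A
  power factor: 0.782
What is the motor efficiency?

P_out = 142 × 746 = 105932 W
P_in = √3·V_L·I_L·cosφ = 1.732 × 230 × 392 × 0.782 = 122115 W
η = P_out / P_in = 105932 / 122115 = 0.867 = 86.7%

86.7 %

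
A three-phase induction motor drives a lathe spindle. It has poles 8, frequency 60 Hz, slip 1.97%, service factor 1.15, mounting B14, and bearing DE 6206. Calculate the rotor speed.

882 rpm

n_s = 120f/p = 120×60/8 = 900 rpm
n = n_s(1 − s) = 900 × (1 − 0.0197) = 882 rpm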